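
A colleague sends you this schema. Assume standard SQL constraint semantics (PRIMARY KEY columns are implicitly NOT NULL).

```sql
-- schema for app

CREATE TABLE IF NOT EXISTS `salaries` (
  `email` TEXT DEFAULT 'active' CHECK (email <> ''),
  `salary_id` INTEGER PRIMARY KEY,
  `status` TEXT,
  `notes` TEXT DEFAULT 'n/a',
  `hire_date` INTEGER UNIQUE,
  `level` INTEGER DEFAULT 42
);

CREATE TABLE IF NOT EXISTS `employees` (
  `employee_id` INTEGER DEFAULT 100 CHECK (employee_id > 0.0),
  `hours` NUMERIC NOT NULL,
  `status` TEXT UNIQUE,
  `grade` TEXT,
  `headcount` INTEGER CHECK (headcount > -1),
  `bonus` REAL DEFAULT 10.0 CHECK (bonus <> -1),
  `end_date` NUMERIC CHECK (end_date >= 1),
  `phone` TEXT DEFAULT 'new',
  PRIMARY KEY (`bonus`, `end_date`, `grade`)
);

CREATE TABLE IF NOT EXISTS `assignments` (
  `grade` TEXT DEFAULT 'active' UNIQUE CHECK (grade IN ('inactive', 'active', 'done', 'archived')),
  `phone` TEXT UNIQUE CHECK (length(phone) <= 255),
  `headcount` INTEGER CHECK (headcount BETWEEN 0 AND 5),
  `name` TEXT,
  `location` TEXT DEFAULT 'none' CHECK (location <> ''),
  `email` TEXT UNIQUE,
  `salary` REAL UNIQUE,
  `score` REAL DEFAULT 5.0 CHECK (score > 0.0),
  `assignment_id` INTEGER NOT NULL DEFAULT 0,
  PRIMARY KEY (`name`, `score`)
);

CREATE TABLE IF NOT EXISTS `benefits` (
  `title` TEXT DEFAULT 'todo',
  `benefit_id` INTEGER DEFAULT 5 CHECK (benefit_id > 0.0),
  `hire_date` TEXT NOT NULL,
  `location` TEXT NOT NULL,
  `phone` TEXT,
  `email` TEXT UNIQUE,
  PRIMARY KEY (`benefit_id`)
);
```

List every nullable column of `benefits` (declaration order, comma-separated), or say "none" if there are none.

- title: DEFAULT only fills an omitted column; an explicit NULL is still allowed → nullable.
- benefit_id: part of the PRIMARY KEY, which implies NOT NULL → not nullable.
- hire_date: declared NOT NULL → not nullable.
- location: declared NOT NULL → not nullable.
- phone: no NOT NULL constraint applies → nullable.
- email: UNIQUE does not imply NOT NULL → nullable.

title, phone, email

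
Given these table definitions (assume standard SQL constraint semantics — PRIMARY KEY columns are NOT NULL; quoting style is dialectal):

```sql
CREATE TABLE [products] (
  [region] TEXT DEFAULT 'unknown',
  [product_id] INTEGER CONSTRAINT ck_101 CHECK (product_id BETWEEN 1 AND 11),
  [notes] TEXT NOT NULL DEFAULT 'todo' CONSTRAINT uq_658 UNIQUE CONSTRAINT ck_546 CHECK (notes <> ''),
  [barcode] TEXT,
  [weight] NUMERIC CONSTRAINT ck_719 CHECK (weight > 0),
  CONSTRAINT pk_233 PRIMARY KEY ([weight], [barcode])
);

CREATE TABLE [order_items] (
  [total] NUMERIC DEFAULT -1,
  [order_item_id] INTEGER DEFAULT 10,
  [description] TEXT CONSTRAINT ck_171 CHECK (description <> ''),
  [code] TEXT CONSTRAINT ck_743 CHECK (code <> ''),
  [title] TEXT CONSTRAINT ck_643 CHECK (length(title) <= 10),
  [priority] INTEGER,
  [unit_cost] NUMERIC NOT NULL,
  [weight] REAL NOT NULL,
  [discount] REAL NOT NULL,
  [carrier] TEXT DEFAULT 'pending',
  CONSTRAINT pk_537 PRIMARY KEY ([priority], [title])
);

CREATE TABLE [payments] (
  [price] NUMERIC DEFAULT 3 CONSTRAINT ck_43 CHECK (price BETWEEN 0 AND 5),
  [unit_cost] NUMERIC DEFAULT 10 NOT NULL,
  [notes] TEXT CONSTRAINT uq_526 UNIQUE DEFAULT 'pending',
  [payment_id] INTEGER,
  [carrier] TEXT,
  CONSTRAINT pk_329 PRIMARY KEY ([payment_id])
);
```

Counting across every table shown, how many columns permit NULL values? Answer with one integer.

10

products: 2 nullable (region, product_id — PK (weight, barcode) and explicit NOT NULL columns excluded).
order_items: 5 nullable (total, order_item_id, description, code, carrier — PK (priority, title) and explicit NOT NULL columns excluded).
payments: 3 nullable (price, notes, carrier — PK (payment_id) and explicit NOT NULL columns excluded).
Total: 2 + 5 + 3 = 10.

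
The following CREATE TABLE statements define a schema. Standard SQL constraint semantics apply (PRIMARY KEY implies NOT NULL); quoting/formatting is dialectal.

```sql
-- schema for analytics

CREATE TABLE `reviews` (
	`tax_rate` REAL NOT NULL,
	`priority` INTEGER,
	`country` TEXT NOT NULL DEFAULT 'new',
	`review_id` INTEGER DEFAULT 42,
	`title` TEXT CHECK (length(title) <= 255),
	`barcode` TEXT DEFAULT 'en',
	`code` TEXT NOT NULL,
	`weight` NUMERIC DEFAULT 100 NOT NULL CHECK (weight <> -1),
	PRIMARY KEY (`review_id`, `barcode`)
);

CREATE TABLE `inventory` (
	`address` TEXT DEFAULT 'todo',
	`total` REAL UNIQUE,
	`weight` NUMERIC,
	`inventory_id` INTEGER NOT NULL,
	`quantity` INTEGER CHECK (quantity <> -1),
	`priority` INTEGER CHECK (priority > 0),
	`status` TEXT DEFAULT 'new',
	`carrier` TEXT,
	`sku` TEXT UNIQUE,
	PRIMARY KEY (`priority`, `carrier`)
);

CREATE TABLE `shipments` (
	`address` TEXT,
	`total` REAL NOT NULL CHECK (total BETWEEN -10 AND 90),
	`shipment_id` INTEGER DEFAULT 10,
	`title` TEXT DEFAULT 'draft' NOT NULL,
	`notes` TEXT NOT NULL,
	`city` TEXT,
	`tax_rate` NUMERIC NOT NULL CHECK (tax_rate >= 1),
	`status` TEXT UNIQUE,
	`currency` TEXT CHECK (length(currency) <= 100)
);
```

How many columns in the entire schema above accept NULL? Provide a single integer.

reviews: 2 nullable (priority, title — PK (review_id, barcode) and explicit NOT NULL columns excluded).
inventory: 6 nullable (address, total, weight, quantity, status, sku — PK (priority, carrier) and explicit NOT NULL columns excluded).
shipments: 5 nullable (address, shipment_id, city, status, currency — PK none and explicit NOT NULL columns excluded).
Total: 2 + 6 + 5 = 13.

13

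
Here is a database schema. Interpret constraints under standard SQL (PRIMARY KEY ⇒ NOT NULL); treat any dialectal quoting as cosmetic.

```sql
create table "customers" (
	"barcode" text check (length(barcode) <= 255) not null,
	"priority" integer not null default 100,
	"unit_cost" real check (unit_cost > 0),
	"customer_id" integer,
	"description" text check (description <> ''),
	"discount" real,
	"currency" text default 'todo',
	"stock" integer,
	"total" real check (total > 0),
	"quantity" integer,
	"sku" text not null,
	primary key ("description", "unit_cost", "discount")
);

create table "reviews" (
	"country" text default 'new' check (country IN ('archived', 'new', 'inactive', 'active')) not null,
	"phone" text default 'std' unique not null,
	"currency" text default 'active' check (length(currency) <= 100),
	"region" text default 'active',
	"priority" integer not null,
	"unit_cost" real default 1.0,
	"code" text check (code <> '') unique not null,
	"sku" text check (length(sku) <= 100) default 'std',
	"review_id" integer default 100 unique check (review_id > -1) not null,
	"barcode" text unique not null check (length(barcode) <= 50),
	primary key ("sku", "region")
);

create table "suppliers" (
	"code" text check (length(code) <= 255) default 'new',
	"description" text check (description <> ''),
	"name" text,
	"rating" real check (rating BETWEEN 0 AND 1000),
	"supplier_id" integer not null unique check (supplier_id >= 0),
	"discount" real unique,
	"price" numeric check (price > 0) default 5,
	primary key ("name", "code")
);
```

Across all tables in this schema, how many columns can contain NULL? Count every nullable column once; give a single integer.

customers: 5 nullable (customer_id, currency, stock, total, quantity — PK (description, unit_cost, discount) and explicit NOT NULL columns excluded).
reviews: 2 nullable (currency, unit_cost — PK (sku, region) and explicit NOT NULL columns excluded).
suppliers: 4 nullable (description, rating, discount, price — PK (name, code) and explicit NOT NULL columns excluded).
Total: 5 + 2 + 4 = 11.

11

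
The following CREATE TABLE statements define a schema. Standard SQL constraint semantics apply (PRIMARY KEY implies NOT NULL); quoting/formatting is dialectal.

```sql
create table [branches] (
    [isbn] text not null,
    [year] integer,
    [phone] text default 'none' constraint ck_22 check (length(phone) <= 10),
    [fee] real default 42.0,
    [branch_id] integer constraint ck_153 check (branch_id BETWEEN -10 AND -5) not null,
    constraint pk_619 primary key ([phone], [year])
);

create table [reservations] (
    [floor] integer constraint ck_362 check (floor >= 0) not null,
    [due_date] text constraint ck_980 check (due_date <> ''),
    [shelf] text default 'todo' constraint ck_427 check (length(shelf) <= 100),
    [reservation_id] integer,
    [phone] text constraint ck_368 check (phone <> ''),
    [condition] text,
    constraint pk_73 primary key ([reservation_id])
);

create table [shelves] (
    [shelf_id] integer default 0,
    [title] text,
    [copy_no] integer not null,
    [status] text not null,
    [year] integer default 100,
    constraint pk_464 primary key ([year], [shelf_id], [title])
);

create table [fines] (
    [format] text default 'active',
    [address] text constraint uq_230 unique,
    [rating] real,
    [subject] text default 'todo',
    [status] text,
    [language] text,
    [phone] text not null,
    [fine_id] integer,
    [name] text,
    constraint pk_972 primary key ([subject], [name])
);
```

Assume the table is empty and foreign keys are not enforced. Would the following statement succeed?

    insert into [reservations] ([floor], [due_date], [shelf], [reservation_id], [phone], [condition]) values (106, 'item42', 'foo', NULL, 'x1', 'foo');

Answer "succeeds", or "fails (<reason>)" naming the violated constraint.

reservation_id is explicitly set to NULL, but reservation_id is part of the PRIMARY KEY (implied NOT NULL).

fails (NOT NULL on reservation_id)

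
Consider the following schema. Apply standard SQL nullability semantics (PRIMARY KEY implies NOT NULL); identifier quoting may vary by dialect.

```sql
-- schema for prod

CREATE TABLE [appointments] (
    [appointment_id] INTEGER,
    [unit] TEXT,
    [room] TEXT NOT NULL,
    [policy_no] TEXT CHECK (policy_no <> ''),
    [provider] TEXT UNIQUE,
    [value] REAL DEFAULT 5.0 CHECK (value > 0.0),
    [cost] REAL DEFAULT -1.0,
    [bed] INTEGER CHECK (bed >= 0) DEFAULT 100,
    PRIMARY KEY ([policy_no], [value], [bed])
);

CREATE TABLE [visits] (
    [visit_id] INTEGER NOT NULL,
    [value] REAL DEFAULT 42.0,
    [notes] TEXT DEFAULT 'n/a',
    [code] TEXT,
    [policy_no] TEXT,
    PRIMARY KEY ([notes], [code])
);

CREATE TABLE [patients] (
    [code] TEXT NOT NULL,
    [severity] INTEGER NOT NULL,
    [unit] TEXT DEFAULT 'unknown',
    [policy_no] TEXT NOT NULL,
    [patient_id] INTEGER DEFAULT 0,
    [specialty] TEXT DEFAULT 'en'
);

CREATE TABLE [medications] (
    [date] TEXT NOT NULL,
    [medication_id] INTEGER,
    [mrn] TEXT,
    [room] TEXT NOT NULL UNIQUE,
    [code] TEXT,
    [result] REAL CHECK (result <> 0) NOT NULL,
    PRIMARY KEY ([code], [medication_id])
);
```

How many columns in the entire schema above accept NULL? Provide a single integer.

appointments: 4 nullable (appointment_id, unit, provider, cost — PK (policy_no, value, bed) and explicit NOT NULL columns excluded).
visits: 2 nullable (value, policy_no — PK (notes, code) and explicit NOT NULL columns excluded).
patients: 3 nullable (unit, patient_id, specialty — PK none and explicit NOT NULL columns excluded).
medications: 1 nullable (mrn — PK (code, medication_id) and explicit NOT NULL columns excluded).
Total: 4 + 2 + 3 + 1 = 10.

10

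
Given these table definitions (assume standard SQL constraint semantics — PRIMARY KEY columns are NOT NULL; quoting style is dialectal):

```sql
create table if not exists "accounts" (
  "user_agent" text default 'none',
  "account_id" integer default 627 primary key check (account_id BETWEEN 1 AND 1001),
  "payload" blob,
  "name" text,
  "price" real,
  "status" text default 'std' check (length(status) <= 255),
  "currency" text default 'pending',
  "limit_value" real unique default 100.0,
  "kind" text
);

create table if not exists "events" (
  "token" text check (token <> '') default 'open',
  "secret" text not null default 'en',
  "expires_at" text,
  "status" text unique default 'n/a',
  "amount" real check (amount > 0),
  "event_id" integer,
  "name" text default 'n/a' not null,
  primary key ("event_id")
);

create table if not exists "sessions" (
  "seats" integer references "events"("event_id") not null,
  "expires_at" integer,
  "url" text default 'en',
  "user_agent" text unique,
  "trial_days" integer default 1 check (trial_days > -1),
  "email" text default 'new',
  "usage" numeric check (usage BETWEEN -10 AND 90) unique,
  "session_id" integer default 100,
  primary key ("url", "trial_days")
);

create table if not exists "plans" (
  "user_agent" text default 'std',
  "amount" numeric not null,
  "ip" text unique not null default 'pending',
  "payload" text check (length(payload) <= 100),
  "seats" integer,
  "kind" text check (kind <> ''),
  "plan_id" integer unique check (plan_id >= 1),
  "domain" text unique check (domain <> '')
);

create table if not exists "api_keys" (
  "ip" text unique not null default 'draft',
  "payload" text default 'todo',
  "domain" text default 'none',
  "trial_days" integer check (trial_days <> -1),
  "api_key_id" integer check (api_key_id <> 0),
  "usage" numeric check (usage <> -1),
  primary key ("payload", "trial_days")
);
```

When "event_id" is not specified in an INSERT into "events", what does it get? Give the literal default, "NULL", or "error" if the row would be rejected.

error

event_id has no DEFAULT clause.
Omitting it would insert NULL, but it is part of the PRIMARY KEY, so the INSERT fails.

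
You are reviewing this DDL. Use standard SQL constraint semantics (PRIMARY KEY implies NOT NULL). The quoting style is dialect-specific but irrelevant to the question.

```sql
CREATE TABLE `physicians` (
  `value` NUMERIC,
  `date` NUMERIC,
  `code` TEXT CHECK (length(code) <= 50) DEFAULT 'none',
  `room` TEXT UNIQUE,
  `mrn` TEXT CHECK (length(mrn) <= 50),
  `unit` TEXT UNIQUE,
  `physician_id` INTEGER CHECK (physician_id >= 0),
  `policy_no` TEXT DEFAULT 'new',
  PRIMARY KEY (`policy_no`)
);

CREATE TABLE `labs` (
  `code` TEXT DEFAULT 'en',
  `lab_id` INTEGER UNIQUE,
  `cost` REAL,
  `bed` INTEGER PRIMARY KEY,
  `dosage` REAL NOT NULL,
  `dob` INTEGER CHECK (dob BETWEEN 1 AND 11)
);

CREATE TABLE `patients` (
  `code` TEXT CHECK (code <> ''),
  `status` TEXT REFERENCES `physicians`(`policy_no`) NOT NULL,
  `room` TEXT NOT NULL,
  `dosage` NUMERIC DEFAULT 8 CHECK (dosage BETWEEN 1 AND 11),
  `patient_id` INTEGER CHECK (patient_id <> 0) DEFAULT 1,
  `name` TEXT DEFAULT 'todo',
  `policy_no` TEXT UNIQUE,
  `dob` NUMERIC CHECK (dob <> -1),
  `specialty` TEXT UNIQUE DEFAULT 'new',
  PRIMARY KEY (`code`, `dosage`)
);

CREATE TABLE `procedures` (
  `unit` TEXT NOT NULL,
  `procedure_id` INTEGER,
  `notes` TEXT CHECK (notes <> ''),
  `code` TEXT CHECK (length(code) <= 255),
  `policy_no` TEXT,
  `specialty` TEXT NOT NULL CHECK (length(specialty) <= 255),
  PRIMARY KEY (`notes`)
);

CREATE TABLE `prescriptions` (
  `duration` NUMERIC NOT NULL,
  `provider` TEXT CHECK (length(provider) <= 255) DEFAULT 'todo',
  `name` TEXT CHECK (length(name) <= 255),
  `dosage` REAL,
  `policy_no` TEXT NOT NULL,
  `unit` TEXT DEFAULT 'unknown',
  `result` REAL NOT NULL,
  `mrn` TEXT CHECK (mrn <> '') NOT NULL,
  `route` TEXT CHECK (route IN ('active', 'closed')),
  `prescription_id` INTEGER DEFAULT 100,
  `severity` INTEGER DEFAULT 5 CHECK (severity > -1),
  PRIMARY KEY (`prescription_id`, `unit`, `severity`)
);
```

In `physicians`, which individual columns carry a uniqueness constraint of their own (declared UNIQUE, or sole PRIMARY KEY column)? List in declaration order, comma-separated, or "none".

room, unit, policy_no

- value: no UNIQUE or single-column PK constraint.
- date: no UNIQUE or single-column PK constraint.
- code: no UNIQUE or single-column PK constraint.
- room: declared UNIQUE → unique.
- mrn: no UNIQUE or single-column PK constraint.
- unit: declared UNIQUE → unique.
- physician_id: no UNIQUE or single-column PK constraint.
- policy_no: single-column PRIMARY KEY → unique.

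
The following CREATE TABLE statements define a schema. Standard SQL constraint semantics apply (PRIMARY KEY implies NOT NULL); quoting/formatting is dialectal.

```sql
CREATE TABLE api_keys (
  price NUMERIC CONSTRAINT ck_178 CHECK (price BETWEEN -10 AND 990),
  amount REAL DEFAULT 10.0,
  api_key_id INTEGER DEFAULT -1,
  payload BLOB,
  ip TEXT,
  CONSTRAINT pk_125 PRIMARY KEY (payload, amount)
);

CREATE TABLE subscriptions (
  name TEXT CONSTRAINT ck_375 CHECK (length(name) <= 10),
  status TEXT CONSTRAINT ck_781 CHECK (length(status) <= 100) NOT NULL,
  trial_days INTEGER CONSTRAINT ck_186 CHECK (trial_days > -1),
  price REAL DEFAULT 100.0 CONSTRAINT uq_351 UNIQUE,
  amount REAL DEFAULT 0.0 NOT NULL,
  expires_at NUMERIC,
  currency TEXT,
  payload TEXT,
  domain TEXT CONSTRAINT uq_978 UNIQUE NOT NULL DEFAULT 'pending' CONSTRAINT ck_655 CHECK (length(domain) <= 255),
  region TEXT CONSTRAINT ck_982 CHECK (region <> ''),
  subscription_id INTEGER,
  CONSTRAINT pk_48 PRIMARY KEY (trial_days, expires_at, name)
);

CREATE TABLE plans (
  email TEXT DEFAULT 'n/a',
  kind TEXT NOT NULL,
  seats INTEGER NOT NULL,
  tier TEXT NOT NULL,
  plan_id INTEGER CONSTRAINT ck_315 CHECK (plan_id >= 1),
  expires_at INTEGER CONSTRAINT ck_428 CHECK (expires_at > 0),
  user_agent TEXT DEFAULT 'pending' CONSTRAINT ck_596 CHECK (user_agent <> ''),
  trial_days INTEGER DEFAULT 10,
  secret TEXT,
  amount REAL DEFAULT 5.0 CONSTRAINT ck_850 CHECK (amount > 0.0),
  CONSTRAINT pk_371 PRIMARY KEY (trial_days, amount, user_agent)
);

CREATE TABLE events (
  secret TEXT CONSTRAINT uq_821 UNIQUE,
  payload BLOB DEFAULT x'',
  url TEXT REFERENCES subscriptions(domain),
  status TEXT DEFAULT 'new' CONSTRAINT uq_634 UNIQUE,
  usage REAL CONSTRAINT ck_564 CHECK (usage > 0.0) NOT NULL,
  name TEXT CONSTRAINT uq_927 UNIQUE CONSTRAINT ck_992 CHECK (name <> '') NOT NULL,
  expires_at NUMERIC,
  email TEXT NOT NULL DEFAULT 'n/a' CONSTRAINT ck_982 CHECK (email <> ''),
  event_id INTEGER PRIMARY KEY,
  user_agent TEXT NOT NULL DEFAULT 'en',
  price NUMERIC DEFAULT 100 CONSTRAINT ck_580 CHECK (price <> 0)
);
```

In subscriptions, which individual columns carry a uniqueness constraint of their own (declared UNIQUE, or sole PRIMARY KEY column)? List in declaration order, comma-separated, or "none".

- name: part of a composite PRIMARY KEY — only the tuple is unique, not this column on its own.
- status: no UNIQUE or single-column PK constraint.
- trial_days: part of a composite PRIMARY KEY — only the tuple is unique, not this column on its own.
- price: declared UNIQUE → unique.
- amount: no UNIQUE or single-column PK constraint.
- expires_at: part of a composite PRIMARY KEY — only the tuple is unique, not this column on its own.
- currency: no UNIQUE or single-column PK constraint.
- payload: no UNIQUE or single-column PK constraint.
- domain: declared UNIQUE → unique.
- region: no UNIQUE or single-column PK constraint.
- subscription_id: no UNIQUE or single-column PK constraint.

price, domain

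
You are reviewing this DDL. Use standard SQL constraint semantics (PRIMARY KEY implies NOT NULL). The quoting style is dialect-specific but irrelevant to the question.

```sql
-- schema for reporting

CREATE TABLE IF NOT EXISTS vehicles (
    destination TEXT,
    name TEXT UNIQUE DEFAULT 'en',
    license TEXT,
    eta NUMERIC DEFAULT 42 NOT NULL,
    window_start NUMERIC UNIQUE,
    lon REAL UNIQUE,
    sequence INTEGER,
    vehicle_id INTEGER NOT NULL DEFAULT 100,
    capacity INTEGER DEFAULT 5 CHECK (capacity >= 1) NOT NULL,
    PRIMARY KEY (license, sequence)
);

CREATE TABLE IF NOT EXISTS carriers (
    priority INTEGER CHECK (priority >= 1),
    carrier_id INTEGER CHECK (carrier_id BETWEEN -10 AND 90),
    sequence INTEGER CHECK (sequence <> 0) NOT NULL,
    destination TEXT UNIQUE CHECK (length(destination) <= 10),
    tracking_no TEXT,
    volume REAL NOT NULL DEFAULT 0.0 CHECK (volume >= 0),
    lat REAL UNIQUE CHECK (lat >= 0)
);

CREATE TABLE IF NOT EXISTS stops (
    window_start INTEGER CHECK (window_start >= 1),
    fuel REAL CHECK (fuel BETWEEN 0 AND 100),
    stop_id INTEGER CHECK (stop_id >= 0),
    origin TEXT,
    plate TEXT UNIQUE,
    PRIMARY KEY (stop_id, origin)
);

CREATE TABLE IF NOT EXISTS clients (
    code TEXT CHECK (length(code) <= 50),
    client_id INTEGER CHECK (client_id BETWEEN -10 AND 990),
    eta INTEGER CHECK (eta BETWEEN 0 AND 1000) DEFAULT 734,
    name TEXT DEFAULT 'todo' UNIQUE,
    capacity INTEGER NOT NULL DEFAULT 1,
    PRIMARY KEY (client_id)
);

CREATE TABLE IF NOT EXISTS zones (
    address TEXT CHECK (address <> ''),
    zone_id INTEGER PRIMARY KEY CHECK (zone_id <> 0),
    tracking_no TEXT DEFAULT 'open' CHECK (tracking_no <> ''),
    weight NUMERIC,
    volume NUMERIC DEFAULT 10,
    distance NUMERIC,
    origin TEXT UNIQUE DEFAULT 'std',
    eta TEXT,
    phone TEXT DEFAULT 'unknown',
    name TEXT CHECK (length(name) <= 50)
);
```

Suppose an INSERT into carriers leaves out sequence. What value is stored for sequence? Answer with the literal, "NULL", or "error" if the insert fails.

error

sequence has no DEFAULT clause.
Omitting it would insert NULL, but it is declared NOT NULL, so the INSERT fails.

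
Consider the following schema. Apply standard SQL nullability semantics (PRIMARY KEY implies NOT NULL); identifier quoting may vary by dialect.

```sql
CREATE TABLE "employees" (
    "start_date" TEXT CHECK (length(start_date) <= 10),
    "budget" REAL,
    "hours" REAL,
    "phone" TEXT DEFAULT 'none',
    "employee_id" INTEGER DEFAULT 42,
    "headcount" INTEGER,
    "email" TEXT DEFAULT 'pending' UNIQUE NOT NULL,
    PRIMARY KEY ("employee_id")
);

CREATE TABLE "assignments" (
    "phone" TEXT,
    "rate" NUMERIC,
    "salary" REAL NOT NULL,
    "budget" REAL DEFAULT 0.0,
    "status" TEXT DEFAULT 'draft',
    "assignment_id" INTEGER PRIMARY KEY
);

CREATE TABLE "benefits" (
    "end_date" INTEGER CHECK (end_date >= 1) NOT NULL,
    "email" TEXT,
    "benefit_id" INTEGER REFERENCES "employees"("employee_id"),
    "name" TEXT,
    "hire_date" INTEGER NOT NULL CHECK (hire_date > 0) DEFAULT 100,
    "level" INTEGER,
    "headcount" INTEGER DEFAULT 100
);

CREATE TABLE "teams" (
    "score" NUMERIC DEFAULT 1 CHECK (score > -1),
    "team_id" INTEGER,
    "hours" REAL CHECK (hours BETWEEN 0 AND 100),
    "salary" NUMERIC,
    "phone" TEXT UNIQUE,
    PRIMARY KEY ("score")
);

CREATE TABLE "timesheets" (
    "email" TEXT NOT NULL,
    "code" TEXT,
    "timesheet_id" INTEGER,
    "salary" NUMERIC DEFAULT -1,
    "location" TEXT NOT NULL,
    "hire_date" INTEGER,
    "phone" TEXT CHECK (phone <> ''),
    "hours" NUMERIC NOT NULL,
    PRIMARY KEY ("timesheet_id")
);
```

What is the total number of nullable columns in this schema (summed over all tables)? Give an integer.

employees: 5 nullable (start_date, budget, hours, phone, headcount — PK (employee_id) and explicit NOT NULL columns excluded).
assignments: 4 nullable (phone, rate, budget, status — PK (assignment_id) and explicit NOT NULL columns excluded).
benefits: 5 nullable (email, benefit_id, name, level, headcount — PK none and explicit NOT NULL columns excluded).
teams: 4 nullable (team_id, hours, salary, phone — PK (score) and explicit NOT NULL columns excluded).
timesheets: 4 nullable (code, salary, hire_date, phone — PK (timesheet_id) and explicit NOT NULL columns excluded).
Total: 5 + 4 + 5 + 4 + 4 = 22.

22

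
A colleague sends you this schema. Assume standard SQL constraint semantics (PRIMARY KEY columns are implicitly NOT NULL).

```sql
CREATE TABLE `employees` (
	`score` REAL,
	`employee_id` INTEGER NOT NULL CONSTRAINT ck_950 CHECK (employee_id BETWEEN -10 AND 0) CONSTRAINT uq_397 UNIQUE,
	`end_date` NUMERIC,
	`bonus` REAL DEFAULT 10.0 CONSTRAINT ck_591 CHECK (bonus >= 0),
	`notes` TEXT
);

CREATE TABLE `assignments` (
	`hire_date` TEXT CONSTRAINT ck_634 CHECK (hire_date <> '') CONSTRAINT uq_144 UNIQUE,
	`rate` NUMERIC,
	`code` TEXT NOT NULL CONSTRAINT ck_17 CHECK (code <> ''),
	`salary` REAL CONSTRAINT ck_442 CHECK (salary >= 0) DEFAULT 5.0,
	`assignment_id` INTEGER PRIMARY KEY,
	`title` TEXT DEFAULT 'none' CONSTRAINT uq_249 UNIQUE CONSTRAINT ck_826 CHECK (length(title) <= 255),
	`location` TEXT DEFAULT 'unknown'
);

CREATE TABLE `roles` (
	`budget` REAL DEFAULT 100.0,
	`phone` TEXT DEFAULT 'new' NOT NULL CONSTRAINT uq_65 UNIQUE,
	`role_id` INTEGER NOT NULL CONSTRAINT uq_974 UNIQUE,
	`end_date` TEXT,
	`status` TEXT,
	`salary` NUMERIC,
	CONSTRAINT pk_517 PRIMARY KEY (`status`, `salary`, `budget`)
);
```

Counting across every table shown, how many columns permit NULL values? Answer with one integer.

10

employees: 4 nullable (score, end_date, bonus, notes — PK none and explicit NOT NULL columns excluded).
assignments: 5 nullable (hire_date, rate, salary, title, location — PK (assignment_id) and explicit NOT NULL columns excluded).
roles: 1 nullable (end_date — PK (status, salary, budget) and explicit NOT NULL columns excluded).
Total: 4 + 5 + 1 = 10.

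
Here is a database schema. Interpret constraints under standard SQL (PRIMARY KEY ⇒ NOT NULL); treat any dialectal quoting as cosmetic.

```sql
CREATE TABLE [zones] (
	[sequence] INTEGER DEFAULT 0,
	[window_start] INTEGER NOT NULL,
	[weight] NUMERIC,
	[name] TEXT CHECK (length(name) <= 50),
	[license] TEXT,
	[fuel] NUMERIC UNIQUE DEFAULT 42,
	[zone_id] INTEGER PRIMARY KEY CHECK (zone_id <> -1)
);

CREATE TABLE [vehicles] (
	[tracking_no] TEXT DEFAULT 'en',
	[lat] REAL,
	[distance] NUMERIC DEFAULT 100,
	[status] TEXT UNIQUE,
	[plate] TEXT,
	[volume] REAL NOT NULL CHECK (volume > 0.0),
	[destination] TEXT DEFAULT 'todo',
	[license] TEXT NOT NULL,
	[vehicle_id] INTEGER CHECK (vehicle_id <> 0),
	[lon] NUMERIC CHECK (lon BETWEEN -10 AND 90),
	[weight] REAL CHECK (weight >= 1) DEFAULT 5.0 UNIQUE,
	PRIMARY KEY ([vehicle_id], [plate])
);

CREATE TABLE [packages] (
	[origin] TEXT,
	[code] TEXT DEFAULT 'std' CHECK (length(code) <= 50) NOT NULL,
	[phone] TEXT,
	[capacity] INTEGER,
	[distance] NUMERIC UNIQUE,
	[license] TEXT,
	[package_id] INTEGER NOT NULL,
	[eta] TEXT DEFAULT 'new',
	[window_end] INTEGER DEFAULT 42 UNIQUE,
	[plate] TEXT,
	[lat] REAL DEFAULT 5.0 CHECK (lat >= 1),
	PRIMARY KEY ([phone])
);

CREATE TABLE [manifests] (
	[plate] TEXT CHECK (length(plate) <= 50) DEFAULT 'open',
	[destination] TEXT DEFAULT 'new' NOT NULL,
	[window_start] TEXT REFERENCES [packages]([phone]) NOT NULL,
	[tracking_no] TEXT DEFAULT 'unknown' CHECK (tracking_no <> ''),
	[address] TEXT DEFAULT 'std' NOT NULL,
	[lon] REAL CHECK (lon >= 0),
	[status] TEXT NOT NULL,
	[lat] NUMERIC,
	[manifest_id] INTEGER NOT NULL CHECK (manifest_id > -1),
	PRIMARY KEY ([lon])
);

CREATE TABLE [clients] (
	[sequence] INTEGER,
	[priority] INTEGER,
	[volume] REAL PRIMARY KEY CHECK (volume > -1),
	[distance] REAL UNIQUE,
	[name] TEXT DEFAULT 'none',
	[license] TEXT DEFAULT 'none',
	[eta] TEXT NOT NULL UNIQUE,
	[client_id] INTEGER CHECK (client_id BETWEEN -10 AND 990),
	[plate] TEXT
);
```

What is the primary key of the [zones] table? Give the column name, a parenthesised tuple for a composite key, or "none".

zone_id is declared PRIMARY KEY inline on the column.

zone_id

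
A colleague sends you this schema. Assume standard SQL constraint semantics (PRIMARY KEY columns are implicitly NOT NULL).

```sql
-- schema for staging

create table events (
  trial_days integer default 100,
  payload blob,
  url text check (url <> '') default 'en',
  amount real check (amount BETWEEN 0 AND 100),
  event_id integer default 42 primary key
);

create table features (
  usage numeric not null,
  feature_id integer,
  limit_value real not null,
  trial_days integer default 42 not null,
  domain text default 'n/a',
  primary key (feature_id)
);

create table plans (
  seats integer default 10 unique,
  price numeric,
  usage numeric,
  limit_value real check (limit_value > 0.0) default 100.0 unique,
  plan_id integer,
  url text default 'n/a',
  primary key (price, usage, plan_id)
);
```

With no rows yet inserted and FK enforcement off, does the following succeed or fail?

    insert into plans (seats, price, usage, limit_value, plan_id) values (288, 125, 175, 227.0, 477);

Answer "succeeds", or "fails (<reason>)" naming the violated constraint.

succeeds

NOT NULL columns: plan_id is supplied; price is supplied; usage is supplied.
CHECK constraints: 227.0 satisfies (limit_value > 0.0).
No constraint is violated.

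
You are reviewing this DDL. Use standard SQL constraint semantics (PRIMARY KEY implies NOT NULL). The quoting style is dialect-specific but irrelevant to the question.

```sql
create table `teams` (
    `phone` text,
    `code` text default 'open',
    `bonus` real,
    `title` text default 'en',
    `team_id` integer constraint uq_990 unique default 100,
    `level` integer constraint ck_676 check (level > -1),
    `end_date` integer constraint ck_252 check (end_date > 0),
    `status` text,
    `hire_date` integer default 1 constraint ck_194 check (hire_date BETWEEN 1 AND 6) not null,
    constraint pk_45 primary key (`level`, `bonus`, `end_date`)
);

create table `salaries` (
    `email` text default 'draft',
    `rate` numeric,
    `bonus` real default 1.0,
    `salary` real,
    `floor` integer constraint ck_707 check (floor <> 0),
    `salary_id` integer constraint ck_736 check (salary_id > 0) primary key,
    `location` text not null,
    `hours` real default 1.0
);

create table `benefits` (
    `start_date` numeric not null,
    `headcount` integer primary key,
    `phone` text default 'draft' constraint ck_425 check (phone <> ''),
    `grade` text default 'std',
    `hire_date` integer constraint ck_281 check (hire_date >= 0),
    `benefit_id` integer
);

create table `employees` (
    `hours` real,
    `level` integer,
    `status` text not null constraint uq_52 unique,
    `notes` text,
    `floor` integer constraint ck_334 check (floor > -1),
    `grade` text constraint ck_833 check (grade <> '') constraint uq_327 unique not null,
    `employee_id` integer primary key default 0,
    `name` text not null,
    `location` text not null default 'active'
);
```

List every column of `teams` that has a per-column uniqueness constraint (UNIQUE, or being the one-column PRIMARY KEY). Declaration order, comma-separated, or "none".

team_id

- phone: no UNIQUE or single-column PK constraint.
- code: no UNIQUE or single-column PK constraint.
- bonus: part of a composite PRIMARY KEY — only the tuple is unique, not this column on its own.
- title: no UNIQUE or single-column PK constraint.
- team_id: declared UNIQUE → unique.
- level: part of a composite PRIMARY KEY — only the tuple is unique, not this column on its own.
- end_date: part of a composite PRIMARY KEY — only the tuple is unique, not this column on its own.
- status: no UNIQUE or single-column PK constraint.
- hire_date: no UNIQUE or single-column PK constraint.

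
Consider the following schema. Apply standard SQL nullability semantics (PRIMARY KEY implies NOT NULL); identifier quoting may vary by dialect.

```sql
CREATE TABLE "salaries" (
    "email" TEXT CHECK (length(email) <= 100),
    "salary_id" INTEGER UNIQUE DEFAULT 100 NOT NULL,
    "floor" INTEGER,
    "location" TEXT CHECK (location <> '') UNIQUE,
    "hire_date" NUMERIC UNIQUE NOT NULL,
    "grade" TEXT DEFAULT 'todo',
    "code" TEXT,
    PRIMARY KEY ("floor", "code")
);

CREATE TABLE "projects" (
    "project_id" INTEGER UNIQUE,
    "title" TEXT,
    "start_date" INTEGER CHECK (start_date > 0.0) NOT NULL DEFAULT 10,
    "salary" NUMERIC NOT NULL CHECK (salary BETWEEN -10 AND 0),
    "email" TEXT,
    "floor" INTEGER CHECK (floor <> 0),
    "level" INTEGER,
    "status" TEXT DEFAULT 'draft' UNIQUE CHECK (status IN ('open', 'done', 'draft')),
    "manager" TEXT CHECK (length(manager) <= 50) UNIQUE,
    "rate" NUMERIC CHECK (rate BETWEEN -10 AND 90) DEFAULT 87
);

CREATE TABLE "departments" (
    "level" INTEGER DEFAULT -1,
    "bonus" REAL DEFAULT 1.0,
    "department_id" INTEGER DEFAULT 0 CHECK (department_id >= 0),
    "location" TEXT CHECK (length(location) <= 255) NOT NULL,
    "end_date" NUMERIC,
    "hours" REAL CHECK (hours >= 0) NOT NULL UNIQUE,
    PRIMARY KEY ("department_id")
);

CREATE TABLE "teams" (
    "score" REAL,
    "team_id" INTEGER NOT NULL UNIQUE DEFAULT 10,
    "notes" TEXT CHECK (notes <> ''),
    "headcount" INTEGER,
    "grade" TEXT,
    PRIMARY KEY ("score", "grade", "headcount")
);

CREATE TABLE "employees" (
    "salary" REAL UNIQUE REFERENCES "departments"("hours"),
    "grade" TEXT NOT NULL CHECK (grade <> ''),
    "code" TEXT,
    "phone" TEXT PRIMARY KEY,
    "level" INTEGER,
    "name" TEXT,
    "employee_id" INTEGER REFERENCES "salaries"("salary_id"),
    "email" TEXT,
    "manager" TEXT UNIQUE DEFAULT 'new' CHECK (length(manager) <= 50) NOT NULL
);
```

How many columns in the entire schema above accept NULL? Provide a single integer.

21

salaries: 3 nullable (email, location, grade — PK (floor, code) and explicit NOT NULL columns excluded).
projects: 8 nullable (project_id, title, email, floor, level, status, manager, rate — PK none and explicit NOT NULL columns excluded).
departments: 3 nullable (level, bonus, end_date — PK (department_id) and explicit NOT NULL columns excluded).
teams: 1 nullable (notes — PK (score, grade, headcount) and explicit NOT NULL columns excluded).
employees: 6 nullable (salary, code, level, name, employee_id, email — PK (phone) and explicit NOT NULL columns excluded).
Total: 3 + 8 + 3 + 1 + 6 = 21.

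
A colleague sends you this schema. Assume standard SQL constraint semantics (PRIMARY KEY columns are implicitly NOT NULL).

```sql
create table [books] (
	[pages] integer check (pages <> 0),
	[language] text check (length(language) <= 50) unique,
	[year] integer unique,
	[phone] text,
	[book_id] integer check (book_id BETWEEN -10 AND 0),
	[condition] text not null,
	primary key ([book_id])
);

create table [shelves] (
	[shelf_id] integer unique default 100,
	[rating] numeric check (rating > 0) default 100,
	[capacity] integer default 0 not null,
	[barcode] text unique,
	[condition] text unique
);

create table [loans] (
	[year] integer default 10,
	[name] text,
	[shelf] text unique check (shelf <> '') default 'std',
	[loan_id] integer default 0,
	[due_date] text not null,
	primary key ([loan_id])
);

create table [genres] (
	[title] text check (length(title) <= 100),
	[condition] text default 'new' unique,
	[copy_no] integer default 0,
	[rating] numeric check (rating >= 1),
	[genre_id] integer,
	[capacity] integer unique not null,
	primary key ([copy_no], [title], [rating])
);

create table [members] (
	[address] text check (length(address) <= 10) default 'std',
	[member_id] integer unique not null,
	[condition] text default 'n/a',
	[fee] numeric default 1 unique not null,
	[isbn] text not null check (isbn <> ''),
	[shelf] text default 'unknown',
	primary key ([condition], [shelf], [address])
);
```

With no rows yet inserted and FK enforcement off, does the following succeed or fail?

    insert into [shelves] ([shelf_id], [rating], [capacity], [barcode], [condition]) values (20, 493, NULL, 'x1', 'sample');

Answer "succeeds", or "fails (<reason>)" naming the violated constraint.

fails (NOT NULL on capacity)

capacity is explicitly set to NULL, but capacity is declared NOT NULL.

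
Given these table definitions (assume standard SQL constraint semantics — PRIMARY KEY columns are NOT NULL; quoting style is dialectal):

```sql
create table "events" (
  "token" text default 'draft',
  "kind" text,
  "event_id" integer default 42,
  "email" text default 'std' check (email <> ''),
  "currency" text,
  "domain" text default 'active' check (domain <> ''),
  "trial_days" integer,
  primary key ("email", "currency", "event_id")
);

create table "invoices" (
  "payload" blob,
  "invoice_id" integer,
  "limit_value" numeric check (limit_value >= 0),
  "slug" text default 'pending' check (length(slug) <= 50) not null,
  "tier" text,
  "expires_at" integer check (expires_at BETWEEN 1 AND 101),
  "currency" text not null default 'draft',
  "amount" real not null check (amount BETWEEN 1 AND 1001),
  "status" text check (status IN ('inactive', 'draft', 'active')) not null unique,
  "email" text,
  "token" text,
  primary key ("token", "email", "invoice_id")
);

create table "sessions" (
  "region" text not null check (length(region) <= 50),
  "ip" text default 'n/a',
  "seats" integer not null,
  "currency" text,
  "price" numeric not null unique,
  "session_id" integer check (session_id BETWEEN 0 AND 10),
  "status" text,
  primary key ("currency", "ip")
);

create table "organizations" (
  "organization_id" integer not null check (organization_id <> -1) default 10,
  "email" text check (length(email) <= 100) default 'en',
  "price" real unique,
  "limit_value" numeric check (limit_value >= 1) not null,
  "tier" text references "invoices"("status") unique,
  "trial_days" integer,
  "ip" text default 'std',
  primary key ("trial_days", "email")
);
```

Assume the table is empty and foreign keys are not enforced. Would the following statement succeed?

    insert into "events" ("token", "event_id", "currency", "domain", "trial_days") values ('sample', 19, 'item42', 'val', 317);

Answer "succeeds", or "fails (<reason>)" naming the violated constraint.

NOT NULL columns: currency is supplied; email defaults to 'std'; event_id is supplied.
CHECK constraints: 'val' satisfies (domain <> '').
No constraint is violated.

succeeds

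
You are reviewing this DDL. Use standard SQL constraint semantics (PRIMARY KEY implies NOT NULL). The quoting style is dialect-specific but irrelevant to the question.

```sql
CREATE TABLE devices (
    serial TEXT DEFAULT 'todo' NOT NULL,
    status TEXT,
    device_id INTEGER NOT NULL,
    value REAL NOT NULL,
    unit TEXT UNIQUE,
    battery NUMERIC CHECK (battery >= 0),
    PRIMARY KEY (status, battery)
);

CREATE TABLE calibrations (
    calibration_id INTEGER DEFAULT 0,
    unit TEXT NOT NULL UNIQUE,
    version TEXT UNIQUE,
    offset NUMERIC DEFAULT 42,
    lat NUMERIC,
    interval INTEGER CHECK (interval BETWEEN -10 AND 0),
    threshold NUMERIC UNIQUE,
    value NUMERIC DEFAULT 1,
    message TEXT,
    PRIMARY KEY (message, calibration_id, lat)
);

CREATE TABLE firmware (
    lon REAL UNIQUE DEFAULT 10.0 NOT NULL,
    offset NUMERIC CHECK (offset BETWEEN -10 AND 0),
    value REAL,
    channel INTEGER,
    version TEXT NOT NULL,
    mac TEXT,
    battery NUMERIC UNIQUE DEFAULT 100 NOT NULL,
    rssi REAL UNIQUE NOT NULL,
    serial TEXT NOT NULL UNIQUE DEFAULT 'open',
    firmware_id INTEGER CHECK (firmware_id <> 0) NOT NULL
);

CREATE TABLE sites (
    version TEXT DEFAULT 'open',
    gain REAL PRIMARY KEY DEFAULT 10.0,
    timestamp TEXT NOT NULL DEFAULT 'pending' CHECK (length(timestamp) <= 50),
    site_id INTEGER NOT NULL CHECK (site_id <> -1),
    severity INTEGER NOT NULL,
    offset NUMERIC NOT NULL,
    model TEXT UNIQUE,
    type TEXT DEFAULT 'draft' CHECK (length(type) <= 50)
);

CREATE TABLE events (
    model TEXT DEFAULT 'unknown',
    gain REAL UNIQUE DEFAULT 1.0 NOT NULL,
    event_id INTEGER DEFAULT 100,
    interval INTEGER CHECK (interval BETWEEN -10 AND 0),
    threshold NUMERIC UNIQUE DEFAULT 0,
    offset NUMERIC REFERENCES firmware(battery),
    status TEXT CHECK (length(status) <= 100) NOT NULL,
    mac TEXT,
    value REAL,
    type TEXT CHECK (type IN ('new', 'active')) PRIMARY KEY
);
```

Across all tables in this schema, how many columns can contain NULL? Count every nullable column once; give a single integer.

20

devices: 1 nullable (unit — PK (status, battery) and explicit NOT NULL columns excluded).
calibrations: 5 nullable (version, offset, interval, threshold, value — PK (message, calibration_id, lat) and explicit NOT NULL columns excluded).
firmware: 4 nullable (offset, value, channel, mac — PK none and explicit NOT NULL columns excluded).
sites: 3 nullable (version, model, type — PK (gain) and explicit NOT NULL columns excluded).
events: 7 nullable (model, event_id, interval, threshold, offset, mac, value — PK (type) and explicit NOT NULL columns excluded).
Total: 1 + 5 + 4 + 3 + 7 = 20.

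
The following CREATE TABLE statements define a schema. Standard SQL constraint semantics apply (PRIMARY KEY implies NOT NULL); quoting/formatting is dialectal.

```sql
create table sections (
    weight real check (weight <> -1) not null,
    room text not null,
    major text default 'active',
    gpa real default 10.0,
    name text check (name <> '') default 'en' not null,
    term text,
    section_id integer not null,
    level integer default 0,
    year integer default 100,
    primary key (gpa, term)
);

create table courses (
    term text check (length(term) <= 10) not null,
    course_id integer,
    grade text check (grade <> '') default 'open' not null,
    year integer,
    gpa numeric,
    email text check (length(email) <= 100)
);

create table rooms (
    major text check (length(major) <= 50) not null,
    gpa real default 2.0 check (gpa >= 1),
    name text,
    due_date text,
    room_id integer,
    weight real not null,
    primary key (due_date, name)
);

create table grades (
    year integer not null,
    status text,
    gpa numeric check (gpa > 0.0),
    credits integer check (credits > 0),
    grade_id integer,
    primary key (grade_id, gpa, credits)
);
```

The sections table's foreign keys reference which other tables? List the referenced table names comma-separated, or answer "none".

none

No column in sections has a REFERENCES clause.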